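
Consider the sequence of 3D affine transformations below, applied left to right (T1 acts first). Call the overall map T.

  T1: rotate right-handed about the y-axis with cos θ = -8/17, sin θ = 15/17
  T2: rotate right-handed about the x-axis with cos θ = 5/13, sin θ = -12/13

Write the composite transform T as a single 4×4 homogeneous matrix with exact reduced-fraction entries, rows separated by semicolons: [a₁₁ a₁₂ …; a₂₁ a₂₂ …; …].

T1 = [-8/17 0 15/17 0; 0 1 0 0; -15/17 0 -8/17 0; 0 0 0 1]
T2·T1 = [-8/17 0 15/17 0; -180/221 5/13 -96/221 0; -75/221 -12/13 -40/221 0; 0 0 0 1]

T = [-8/17 0 15/17 0; -180/221 5/13 -96/221 0; -75/221 -12/13 -40/221 0; 0 0 0 1]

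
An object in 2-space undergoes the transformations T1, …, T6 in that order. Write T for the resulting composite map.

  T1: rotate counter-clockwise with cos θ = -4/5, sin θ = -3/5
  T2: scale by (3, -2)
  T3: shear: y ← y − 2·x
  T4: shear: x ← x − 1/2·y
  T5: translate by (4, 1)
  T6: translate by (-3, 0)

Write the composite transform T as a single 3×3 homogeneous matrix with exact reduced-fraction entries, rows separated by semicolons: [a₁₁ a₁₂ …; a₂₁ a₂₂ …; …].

T = [-27/5 14/5 1; 6 -2 1; 0 0 1]

T1 = [-4/5 3/5 0; -3/5 -4/5 0; 0 0 1]
T2·T1 = [-12/5 9/5 0; 6/5 8/5 0; 0 0 1]
T3·…·T1 = [-12/5 9/5 0; 6 -2 0; 0 0 1]
T4·…·T1 = [-27/5 14/5 0; 6 -2 0; 0 0 1]
T5·…·T1 = [-27/5 14/5 4; 6 -2 1; 0 0 1]
T6·…·T1 = [-27/5 14/5 1; 6 -2 1; 0 0 1]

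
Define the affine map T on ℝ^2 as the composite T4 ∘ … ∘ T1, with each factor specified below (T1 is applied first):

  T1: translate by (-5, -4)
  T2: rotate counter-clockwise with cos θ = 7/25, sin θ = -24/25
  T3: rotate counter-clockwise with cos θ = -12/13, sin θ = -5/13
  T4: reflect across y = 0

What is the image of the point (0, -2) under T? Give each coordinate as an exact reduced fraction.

T(p) = (2538/325, 41/325)

T1 translate by (-5, -4): (0, -2) → (-5, -6)
T2 rotate counter-clockwise with cos θ = 7/25, sin θ = -24/25: (-5, -6) → (-179/25, 78/25)
T3 rotate counter-clockwise with cos θ = -12/13, sin θ = -5/13: (-179/25, 78/25) → (2538/325, -41/325)
T4 reflect across y = 0: (2538/325, -41/325) → (2538/325, 41/325)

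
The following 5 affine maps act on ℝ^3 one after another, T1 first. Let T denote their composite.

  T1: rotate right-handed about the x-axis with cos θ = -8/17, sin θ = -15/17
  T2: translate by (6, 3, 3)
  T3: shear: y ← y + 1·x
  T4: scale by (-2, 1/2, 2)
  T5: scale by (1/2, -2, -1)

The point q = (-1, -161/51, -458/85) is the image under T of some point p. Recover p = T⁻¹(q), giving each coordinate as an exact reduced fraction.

T1 = [1 0 0 0; 0 -8/17 15/17 0; 0 -15/17 -8/17 0; 0 0 0 1]
T2·T1 = [1 0 0 6; 0 -8/17 15/17 3; 0 -15/17 -8/17 3; 0 0 0 1]
T3·…·T1 = [1 0 0 6; 1 -8/17 15/17 9; 0 -15/17 -8/17 3; 0 0 0 1]
T4·…·T1 = [-2 0 0 -12; 1/2 -4/17 15/34 9/2; 0 -30/17 -16/17 6; 0 0 0 1]
T5·…·T1 = [-1 0 0 -6; -1 8/17 -15/17 -9; 0 30/17 16/17 -6; 0 0 0 1]
det M = -2; M⁻¹ = [-1 0 0 -6; -8/17 8/17 15/34 69/17; 15/17 -15/17 4/17 -21/17; 0 0 0 1]
M⁻¹ · (-1, -161/51, -458/85)ᵀ = (-5, 2/3, -3/5)ᵀ

p = (-5, 2/3, -3/5)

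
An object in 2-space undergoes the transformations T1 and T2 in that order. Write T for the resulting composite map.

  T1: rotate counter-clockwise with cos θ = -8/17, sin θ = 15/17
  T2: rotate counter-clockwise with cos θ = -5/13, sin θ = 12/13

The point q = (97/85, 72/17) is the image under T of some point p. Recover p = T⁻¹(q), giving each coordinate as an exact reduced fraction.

T1 = [-8/17 -15/17 0; 15/17 -8/17 0; 0 0 1]
T2·T1 = [-140/221 171/221 0; -171/221 -140/221 0; 0 0 1]
det M = 1; M⁻¹ = [-140/221 -171/221 0; 171/221 -140/221 0; 0 0 1]
M⁻¹ · (97/85, 72/17)ᵀ = (-4, -9/5)ᵀ

p = (-4, -9/5)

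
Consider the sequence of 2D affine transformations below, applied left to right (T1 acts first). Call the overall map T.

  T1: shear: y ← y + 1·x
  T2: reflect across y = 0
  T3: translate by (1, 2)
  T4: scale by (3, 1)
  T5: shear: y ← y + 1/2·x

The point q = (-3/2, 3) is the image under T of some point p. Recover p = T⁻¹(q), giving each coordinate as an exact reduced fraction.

p = (-3/2, -1/4)

T1 = [1 0 0; 1 1 0; 0 0 1]
T2·T1 = [1 0 0; -1 -1 0; 0 0 1]
T3·…·T1 = [1 0 1; -1 -1 2; 0 0 1]
T4·…·T1 = [3 0 3; -1 -1 2; 0 0 1]
T5·…·T1 = [3 0 3; 1/2 -1 7/2; 0 0 1]
det M = -3; M⁻¹ = [1/3 0 -1; 1/6 -1 3; 0 0 1]
M⁻¹ · (-3/2, 3)ᵀ = (-3/2, -1/4)ᵀ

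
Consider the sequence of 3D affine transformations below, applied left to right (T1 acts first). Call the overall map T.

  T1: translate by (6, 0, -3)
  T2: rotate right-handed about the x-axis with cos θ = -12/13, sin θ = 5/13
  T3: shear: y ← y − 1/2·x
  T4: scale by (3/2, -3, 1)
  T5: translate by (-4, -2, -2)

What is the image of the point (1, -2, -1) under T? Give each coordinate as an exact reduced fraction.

T1 translate by (6, 0, -3): (1, -2, -1) → (7, -2, -4)
T2 rotate right-handed about the x-axis with cos θ = -12/13, sin θ = 5/13: (7, -2, -4) → (7, 44/13, 38/13)
T3 shear: y ← y − 1/2·x: (7, 44/13, 38/13) → (7, -3/26, 38/13)
T4 scale by (3/2, -3, 1): (7, -3/26, 38/13) → (21/2, 9/26, 38/13)
T5 translate by (-4, -2, -2): (21/2, 9/26, 38/13) → (13/2, -43/26, 12/13)

T(p) = (13/2, -43/26, 12/13)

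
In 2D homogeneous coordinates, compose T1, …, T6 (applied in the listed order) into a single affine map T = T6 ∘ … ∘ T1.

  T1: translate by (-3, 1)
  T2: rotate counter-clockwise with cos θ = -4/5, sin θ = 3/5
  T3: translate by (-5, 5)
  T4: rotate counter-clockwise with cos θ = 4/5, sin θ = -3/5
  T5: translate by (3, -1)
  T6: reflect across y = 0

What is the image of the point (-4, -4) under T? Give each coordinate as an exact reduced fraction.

T(p) = (171/25, -3/25)

T1 translate by (-3, 1): (-4, -4) → (-7, -3)
T2 rotate counter-clockwise with cos θ = -4/5, sin θ = 3/5: (-7, -3) → (37/5, -9/5)
T3 translate by (-5, 5): (37/5, -9/5) → (12/5, 16/5)
T4 rotate counter-clockwise with cos θ = 4/5, sin θ = -3/5: (12/5, 16/5) → (96/25, 28/25)
T5 translate by (3, -1): (96/25, 28/25) → (171/25, 3/25)
T6 reflect across y = 0: (171/25, 3/25) → (171/25, -3/25)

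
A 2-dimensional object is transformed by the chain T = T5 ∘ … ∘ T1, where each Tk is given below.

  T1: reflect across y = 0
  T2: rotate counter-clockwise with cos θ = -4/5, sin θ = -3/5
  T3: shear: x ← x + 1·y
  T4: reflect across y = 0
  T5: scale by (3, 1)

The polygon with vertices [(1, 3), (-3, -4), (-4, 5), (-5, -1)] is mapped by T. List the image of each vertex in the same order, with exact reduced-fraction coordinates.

image vertices: (-12/5, -9/5), (51/5, 7/5), (99/5, -32/5), (102/5, -11/5)

T1 reflect across y = 0: (1, 3) → (1, -3); (-3, -4) → (-3, 4); (-4, 5) → (-4, -5); (-5, -1) → (-5, 1)
T2 rotate counter-clockwise with cos θ = -4/5, sin θ = -3/5: (1, -3) → (-13/5, 9/5); (-3, 4) → (24/5, -7/5); (-4, -5) → (1/5, 32/5); (-5, 1) → (23/5, 11/5)
T3 shear: x ← x + 1·y: (-13/5, 9/5) → (-4/5, 9/5); (24/5, -7/5) → (17/5, -7/5); (1/5, 32/5) → (33/5, 32/5); (23/5, 11/5) → (34/5, 11/5)
T4 reflect across y = 0: (-4/5, 9/5) → (-4/5, -9/5); (17/5, -7/5) → (17/5, 7/5); (33/5, 32/5) → (33/5, -32/5); (34/5, 11/5) → (34/5, -11/5)
T5 scale by (3, 1): (-4/5, -9/5) → (-12/5, -9/5); (17/5, 7/5) → (51/5, 7/5); (33/5, -32/5) → (99/5, -32/5); (34/5, -11/5) → (102/5, -11/5)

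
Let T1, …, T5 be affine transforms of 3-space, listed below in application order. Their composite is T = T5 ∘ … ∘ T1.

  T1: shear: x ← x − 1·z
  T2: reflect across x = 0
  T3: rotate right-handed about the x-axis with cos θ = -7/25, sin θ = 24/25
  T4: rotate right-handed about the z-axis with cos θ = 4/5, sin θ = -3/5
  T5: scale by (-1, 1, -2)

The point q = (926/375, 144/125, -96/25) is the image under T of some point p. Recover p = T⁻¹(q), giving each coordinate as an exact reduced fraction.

p = (8/3, 2, 0)

T1 = [1 0 -1 0; 0 1 0 0; 0 0 1 0; 0 0 0 1]
T2·T1 = [-1 0 1 0; 0 1 0 0; 0 0 1 0; 0 0 0 1]
T3·…·T1 = [-1 0 1 0; 0 -7/25 -24/25 0; 0 24/25 -7/25 0; 0 0 0 1]
T4·…·T1 = [-4/5 -21/125 28/125 0; 3/5 -28/125 -171/125 0; 0 24/25 -7/25 0; 0 0 0 1]
T5·…·T1 = [4/5 21/125 -28/125 0; 3/5 -28/125 -171/125 0; 0 -48/25 14/25 0; 0 0 0 1]
det M = -2; M⁻¹ = [172/125 -21/125 7/50 0; 21/125 -28/125 -12/25 0; 72/125 -96/125 7/50 0; 0 0 0 1]
M⁻¹ · (926/375, 144/125, -96/25)ᵀ = (8/3, 2, 0)ᵀ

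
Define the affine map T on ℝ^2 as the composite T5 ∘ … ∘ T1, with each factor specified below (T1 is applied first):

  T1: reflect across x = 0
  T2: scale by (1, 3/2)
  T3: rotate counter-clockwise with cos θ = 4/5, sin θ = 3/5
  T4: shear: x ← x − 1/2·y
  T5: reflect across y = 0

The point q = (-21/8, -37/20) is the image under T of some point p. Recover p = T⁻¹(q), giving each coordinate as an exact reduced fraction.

T1 = [-1 0 0; 0 1 0; 0 0 1]
T2·T1 = [-1 0 0; 0 3/2 0; 0 0 1]
T3·…·T1 = [-4/5 -9/10 0; -3/5 6/5 0; 0 0 1]
T4·…·T1 = [-1/2 -3/2 0; -3/5 6/5 0; 0 0 1]
T5·…·T1 = [-1/2 -3/2 0; 3/5 -6/5 0; 0 0 1]
det M = 3/2; M⁻¹ = [-4/5 1 0; -2/5 -1/3 0; 0 0 1]
M⁻¹ · (-21/8, -37/20)ᵀ = (1/4, 5/3)ᵀ

p = (1/4, 5/3)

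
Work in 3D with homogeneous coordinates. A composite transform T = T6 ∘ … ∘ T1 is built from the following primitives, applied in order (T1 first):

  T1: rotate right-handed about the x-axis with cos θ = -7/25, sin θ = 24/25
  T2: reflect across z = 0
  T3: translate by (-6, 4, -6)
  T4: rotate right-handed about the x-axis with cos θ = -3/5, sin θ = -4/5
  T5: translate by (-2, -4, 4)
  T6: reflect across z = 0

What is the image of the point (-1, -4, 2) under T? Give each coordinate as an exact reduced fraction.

T(p) = (-9, -36/5, -12/5)

T1 rotate right-handed about the x-axis with cos θ = -7/25, sin θ = 24/25: (-1, -4, 2) → (-1, -4/5, -22/5)
T2 reflect across z = 0: (-1, -4/5, -22/5) → (-1, -4/5, 22/5)
T3 translate by (-6, 4, -6): (-1, -4/5, 22/5) → (-7, 16/5, -8/5)
T4 rotate right-handed about the x-axis with cos θ = -3/5, sin θ = -4/5: (-7, 16/5, -8/5) → (-7, -16/5, -8/5)
T5 translate by (-2, -4, 4): (-7, -16/5, -8/5) → (-9, -36/5, 12/5)
T6 reflect across z = 0: (-9, -36/5, 12/5) → (-9, -36/5, -12/5)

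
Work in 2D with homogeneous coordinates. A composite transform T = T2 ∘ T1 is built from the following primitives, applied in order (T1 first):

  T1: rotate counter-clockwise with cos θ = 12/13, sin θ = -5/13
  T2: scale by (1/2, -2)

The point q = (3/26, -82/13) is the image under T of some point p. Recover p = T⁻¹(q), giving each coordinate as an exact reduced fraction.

p = (-1, 3)

T1 = [12/13 5/13 0; -5/13 12/13 0; 0 0 1]
T2·T1 = [6/13 5/26 0; 10/13 -24/13 0; 0 0 1]
det M = -1; M⁻¹ = [24/13 5/26 0; 10/13 -6/13 0; 0 0 1]
M⁻¹ · (3/26, -82/13)ᵀ = (-1, 3)ᵀ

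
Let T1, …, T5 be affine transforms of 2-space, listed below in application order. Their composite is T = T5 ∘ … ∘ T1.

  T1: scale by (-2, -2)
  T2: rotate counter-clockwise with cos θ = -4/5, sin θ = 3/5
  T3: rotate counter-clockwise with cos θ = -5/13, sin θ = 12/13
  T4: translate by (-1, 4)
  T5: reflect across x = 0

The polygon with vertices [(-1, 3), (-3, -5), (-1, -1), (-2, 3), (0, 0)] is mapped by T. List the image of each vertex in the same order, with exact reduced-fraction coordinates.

image vertices: (95/13, 46/13), (-469/65, -278/65), (-29/65, 102/65), (39/5, 8/5), (1, 4)

T1 scale by (-2, -2): (-1, 3) → (2, -6); (-3, -5) → (6, 10); (-1, -1) → (2, 2); (-2, 3) → (4, -6); (0, 0) → (0, 0)
T2 rotate counter-clockwise with cos θ = -4/5, sin θ = 3/5: (2, -6) → (2, 6); (6, 10) → (-54/5, -22/5); (2, 2) → (-14/5, -2/5); (4, -6) → (2/5, 36/5); (0, 0) → (0, 0)
T3 rotate counter-clockwise with cos θ = -5/13, sin θ = 12/13: (2, 6) → (-82/13, -6/13); (-54/5, -22/5) → (534/65, -538/65); (-14/5, -2/5) → (94/65, -158/65); (2/5, 36/5) → (-34/5, -12/5); (0, 0) → (0, 0)
T4 translate by (-1, 4): (-82/13, -6/13) → (-95/13, 46/13); (534/65, -538/65) → (469/65, -278/65); (94/65, -158/65) → (29/65, 102/65); (-34/5, -12/5) → (-39/5, 8/5); (0, 0) → (-1, 4)
T5 reflect across x = 0: (-95/13, 46/13) → (95/13, 46/13); (469/65, -278/65) → (-469/65, -278/65); (29/65, 102/65) → (-29/65, 102/65); (-39/5, 8/5) → (39/5, 8/5); (-1, 4) → (1, 4)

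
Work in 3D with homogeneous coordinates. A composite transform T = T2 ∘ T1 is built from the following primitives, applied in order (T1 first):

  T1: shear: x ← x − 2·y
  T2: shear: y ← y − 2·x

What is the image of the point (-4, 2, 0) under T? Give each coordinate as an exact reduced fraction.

T(p) = (-8, 18, 0)

T1 shear: x ← x − 2·y: (-4, 2, 0) → (-8, 2, 0)
T2 shear: y ← y − 2·x: (-8, 2, 0) → (-8, 18, 0)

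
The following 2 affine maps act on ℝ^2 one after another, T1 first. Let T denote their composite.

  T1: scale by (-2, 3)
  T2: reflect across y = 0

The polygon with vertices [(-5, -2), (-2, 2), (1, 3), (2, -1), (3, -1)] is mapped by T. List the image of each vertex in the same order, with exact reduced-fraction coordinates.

image vertices: (10, 6), (4, -6), (-2, -9), (-4, 3), (-6, 3)

T1 scale by (-2, 3): (-5, -2) → (10, -6); (-2, 2) → (4, 6); (1, 3) → (-2, 9); (2, -1) → (-4, -3); (3, -1) → (-6, -3)
T2 reflect across y = 0: (10, -6) → (10, 6); (4, 6) → (4, -6); (-2, 9) → (-2, -9); (-4, -3) → (-4, 3); (-6, -3) → (-6, 3)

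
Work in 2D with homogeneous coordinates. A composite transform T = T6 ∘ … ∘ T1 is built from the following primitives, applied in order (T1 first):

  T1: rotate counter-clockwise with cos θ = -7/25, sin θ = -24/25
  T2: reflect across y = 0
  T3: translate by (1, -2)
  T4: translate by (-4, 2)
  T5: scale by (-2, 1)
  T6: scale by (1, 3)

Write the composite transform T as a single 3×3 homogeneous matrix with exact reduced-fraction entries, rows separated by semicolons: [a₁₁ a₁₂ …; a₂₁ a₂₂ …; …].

T = [14/25 -48/25 6; 72/25 21/25 0; 0 0 1]

T1 = [-7/25 24/25 0; -24/25 -7/25 0; 0 0 1]
T2·T1 = [-7/25 24/25 0; 24/25 7/25 0; 0 0 1]
T3·…·T1 = [-7/25 24/25 1; 24/25 7/25 -2; 0 0 1]
T4·…·T1 = [-7/25 24/25 -3; 24/25 7/25 0; 0 0 1]
T5·…·T1 = [14/25 -48/25 6; 24/25 7/25 0; 0 0 1]
T6·…·T1 = [14/25 -48/25 6; 72/25 21/25 0; 0 0 1]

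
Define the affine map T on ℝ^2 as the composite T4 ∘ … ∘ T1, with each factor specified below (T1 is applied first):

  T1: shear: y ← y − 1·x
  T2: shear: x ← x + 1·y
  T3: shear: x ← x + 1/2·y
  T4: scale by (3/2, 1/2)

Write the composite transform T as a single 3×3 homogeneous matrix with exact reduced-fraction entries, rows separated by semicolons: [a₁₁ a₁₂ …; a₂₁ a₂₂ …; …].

T1 = [1 0 0; -1 1 0; 0 0 1]
T2·T1 = [0 1 0; -1 1 0; 0 0 1]
T3·…·T1 = [-1/2 3/2 0; -1 1 0; 0 0 1]
T4·…·T1 = [-3/4 9/4 0; -1/2 1/2 0; 0 0 1]

T = [-3/4 9/4 0; -1/2 1/2 0; 0 0 1]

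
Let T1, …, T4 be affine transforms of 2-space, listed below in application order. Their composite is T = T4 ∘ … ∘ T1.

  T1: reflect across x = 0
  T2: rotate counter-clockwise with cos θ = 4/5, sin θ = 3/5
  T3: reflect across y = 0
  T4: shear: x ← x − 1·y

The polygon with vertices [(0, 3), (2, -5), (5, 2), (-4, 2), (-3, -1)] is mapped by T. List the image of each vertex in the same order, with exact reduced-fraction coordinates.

image vertices: (3/5, -12/5), (-19/5, 26/5), (-33/5, 7/5), (6, -4), (4, -1)

T1 reflect across x = 0: (0, 3) → (0, 3); (2, -5) → (-2, -5); (5, 2) → (-5, 2); (-4, 2) → (4, 2); (-3, -1) → (3, -1)
T2 rotate counter-clockwise with cos θ = 4/5, sin θ = 3/5: (0, 3) → (-9/5, 12/5); (-2, -5) → (7/5, -26/5); (-5, 2) → (-26/5, -7/5); (4, 2) → (2, 4); (3, -1) → (3, 1)
T3 reflect across y = 0: (-9/5, 12/5) → (-9/5, -12/5); (7/5, -26/5) → (7/5, 26/5); (-26/5, -7/5) → (-26/5, 7/5); (2, 4) → (2, -4); (3, 1) → (3, -1)
T4 shear: x ← x − 1·y: (-9/5, -12/5) → (3/5, -12/5); (7/5, 26/5) → (-19/5, 26/5); (-26/5, 7/5) → (-33/5, 7/5); (2, -4) → (6, -4); (3, -1) → (4, -1)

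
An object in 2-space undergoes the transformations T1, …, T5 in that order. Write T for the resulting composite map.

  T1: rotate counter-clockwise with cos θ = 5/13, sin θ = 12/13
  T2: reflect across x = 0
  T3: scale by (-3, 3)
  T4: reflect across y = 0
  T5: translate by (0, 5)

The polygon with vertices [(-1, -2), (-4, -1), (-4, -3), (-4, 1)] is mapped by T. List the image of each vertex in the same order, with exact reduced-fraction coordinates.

image vertices: (57/13, 131/13), (-24/13, 224/13), (48/13, 254/13), (-96/13, 194/13)

T1 rotate counter-clockwise with cos θ = 5/13, sin θ = 12/13: (-1, -2) → (19/13, -22/13); (-4, -1) → (-8/13, -53/13); (-4, -3) → (16/13, -63/13); (-4, 1) → (-32/13, -43/13)
T2 reflect across x = 0: (19/13, -22/13) → (-19/13, -22/13); (-8/13, -53/13) → (8/13, -53/13); (16/13, -63/13) → (-16/13, -63/13); (-32/13, -43/13) → (32/13, -43/13)
T3 scale by (-3, 3): (-19/13, -22/13) → (57/13, -66/13); (8/13, -53/13) → (-24/13, -159/13); (-16/13, -63/13) → (48/13, -189/13); (32/13, -43/13) → (-96/13, -129/13)
T4 reflect across y = 0: (57/13, -66/13) → (57/13, 66/13); (-24/13, -159/13) → (-24/13, 159/13); (48/13, -189/13) → (48/13, 189/13); (-96/13, -129/13) → (-96/13, 129/13)
T5 translate by (0, 5): (57/13, 66/13) → (57/13, 131/13); (-24/13, 159/13) → (-24/13, 224/13); (48/13, 189/13) → (48/13, 254/13); (-96/13, 129/13) → (-96/13, 194/13)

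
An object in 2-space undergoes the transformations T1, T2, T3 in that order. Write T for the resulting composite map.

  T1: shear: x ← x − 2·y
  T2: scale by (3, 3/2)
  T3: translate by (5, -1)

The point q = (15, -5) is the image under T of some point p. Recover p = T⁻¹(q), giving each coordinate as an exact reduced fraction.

T1 = [1 -2 0; 0 1 0; 0 0 1]
T2·T1 = [3 -6 0; 0 3/2 0; 0 0 1]
T3·…·T1 = [3 -6 5; 0 3/2 -1; 0 0 1]
det M = 9/2; M⁻¹ = [1/3 4/3 -1/3; 0 2/3 2/3; 0 0 1]
M⁻¹ · (15, -5)ᵀ = (-2, -8/3)ᵀ

p = (-2, -8/3)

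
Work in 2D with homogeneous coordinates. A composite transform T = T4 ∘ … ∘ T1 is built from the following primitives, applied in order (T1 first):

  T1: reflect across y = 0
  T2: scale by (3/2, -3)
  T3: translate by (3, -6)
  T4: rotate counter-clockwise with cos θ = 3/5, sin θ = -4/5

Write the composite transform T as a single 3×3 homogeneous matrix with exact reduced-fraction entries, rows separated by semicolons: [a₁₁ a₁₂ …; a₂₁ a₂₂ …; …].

T = [9/10 12/5 -3; -6/5 9/5 -6; 0 0 1]

T1 = [1 0 0; 0 -1 0; 0 0 1]
T2·T1 = [3/2 0 0; 0 3 0; 0 0 1]
T3·…·T1 = [3/2 0 3; 0 3 -6; 0 0 1]
T4·…·T1 = [9/10 12/5 -3; -6/5 9/5 -6; 0 0 1]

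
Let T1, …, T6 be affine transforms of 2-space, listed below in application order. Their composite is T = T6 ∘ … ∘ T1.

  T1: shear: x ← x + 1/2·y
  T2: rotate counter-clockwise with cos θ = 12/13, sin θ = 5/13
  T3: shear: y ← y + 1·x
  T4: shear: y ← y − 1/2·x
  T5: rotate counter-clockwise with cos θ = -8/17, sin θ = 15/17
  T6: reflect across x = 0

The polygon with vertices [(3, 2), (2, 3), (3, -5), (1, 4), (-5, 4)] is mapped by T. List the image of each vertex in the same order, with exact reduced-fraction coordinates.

image vertices: (1249/221, 66/221), (1221/221, -131/221), (-382/221, 801/221), (1193/221, -328/221), (-373/221, -880/221)

T1 shear: x ← x + 1/2·y: (3, 2) → (4, 2); (2, 3) → (7/2, 3); (3, -5) → (1/2, -5); (1, 4) → (3, 4); (-5, 4) → (-3, 4)
T2 rotate counter-clockwise with cos θ = 12/13, sin θ = 5/13: (4, 2) → (38/13, 44/13); (7/2, 3) → (27/13, 107/26); (1/2, -5) → (31/13, -115/26); (3, 4) → (16/13, 63/13); (-3, 4) → (-56/13, 33/13)
T3 shear: y ← y + 1·x: (38/13, 44/13) → (38/13, 82/13); (27/13, 107/26) → (27/13, 161/26); (31/13, -115/26) → (31/13, -53/26); (16/13, 63/13) → (16/13, 79/13); (-56/13, 33/13) → (-56/13, -23/13)
T4 shear: y ← y − 1/2·x: (38/13, 82/13) → (38/13, 63/13); (27/13, 161/26) → (27/13, 67/13); (31/13, -53/26) → (31/13, -42/13); (16/13, 79/13) → (16/13, 71/13); (-56/13, -23/13) → (-56/13, 5/13)
T5 rotate counter-clockwise with cos θ = -8/17, sin θ = 15/17: (38/13, 63/13) → (-1249/221, 66/221); (27/13, 67/13) → (-1221/221, -131/221); (31/13, -42/13) → (382/221, 801/221); (16/13, 71/13) → (-1193/221, -328/221); (-56/13, 5/13) → (373/221, -880/221)
T6 reflect across x = 0: (-1249/221, 66/221) → (1249/221, 66/221); (-1221/221, -131/221) → (1221/221, -131/221); (382/221, 801/221) → (-382/221, 801/221); (-1193/221, -328/221) → (1193/221, -328/221); (373/221, -880/221) → (-373/221, -880/221)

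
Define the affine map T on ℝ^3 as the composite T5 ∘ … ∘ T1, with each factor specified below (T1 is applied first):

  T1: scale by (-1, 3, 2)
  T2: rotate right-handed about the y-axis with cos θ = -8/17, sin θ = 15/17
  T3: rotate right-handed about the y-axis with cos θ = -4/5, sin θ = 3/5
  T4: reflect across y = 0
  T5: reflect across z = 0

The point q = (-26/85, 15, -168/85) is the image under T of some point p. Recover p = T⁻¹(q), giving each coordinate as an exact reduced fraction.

T1 = [-1 0 0 0; 0 3 0 0; 0 0 2 0; 0 0 0 1]
T2·T1 = [8/17 0 30/17 0; 0 3 0 0; 15/17 0 -16/17 0; 0 0 0 1]
T3·…·T1 = [13/85 0 -168/85 0; 0 3 0 0; -84/85 0 -26/85 0; 0 0 0 1]
T4·…·T1 = [13/85 0 -168/85 0; 0 -3 0 0; -84/85 0 -26/85 0; 0 0 0 1]
T5·…·T1 = [13/85 0 -168/85 0; 0 -3 0 0; 84/85 0 26/85 0; 0 0 0 1]
det M = -6; M⁻¹ = [13/85 0 84/85 0; 0 -1/3 0 0; -42/85 0 13/170 0; 0 0 0 1]
M⁻¹ · (-26/85, 15, -168/85)ᵀ = (-2, -5, 0)ᵀ

p = (-2, -5, 0)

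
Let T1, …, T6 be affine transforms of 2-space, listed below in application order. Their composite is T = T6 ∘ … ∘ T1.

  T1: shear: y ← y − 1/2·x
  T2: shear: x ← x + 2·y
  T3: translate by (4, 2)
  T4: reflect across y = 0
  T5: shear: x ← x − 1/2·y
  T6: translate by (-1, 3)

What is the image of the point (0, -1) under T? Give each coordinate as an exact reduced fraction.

T1 shear: y ← y − 1/2·x: (0, -1) → (0, -1)
T2 shear: x ← x + 2·y: (0, -1) → (-2, -1)
T3 translate by (4, 2): (-2, -1) → (2, 1)
T4 reflect across y = 0: (2, 1) → (2, -1)
T5 shear: x ← x − 1/2·y: (2, -1) → (5/2, -1)
T6 translate by (-1, 3): (5/2, -1) → (3/2, 2)

T(p) = (3/2, 2)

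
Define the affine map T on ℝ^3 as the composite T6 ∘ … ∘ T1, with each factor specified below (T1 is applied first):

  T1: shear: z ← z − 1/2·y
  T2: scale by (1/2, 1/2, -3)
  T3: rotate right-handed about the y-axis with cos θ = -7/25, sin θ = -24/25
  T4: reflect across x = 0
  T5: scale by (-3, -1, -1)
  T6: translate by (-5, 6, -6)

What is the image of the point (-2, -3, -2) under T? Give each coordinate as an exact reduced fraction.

T(p) = (-212/25, 15/2, -231/50)

T1 shear: z ← z − 1/2·y: (-2, -3, -2) → (-2, -3, -1/2)
T2 scale by (1/2, 1/2, -3): (-2, -3, -1/2) → (-1, -3/2, 3/2)
T3 rotate right-handed about the y-axis with cos θ = -7/25, sin θ = -24/25: (-1, -3/2, 3/2) → (-29/25, -3/2, -69/50)
T4 reflect across x = 0: (-29/25, -3/2, -69/50) → (29/25, -3/2, -69/50)
T5 scale by (-3, -1, -1): (29/25, -3/2, -69/50) → (-87/25, 3/2, 69/50)
T6 translate by (-5, 6, -6): (-87/25, 3/2, 69/50) → (-212/25, 15/2, -231/50)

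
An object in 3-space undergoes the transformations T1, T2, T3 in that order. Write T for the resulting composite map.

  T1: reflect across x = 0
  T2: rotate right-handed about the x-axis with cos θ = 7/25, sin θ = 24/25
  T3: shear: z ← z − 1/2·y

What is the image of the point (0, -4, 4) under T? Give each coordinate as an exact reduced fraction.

T1 reflect across x = 0: (0, -4, 4) → (0, -4, 4)
T2 rotate right-handed about the x-axis with cos θ = 7/25, sin θ = 24/25: (0, -4, 4) → (0, -124/25, -68/25)
T3 shear: z ← z − 1/2·y: (0, -124/25, -68/25) → (0, -124/25, -6/25)

T(p) = (0, -124/25, -6/25)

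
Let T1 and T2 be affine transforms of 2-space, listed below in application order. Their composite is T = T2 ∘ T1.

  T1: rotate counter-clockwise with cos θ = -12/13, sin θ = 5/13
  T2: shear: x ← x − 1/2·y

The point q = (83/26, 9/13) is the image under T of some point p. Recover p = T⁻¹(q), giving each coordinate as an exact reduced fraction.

T1 = [-12/13 -5/13 0; 5/13 -12/13 0; 0 0 1]
T2·T1 = [-29/26 1/13 0; 5/13 -12/13 0; 0 0 1]
det M = 1; M⁻¹ = [-12/13 -1/13 0; -5/13 -29/26 0; 0 0 1]
M⁻¹ · (83/26, 9/13)ᵀ = (-3, -2)ᵀ

p = (-3, -2)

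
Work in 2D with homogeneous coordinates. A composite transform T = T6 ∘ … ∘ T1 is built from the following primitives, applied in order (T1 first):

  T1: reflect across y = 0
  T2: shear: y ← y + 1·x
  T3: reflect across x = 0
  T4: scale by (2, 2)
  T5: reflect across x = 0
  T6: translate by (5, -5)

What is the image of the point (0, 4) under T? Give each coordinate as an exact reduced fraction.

T1 reflect across y = 0: (0, 4) → (0, -4)
T2 shear: y ← y + 1·x: (0, -4) → (0, -4)
T3 reflect across x = 0: (0, -4) → (0, -4)
T4 scale by (2, 2): (0, -4) → (0, -8)
T5 reflect across x = 0: (0, -8) → (0, -8)
T6 translate by (5, -5): (0, -8) → (5, -13)

T(p) = (5, -13)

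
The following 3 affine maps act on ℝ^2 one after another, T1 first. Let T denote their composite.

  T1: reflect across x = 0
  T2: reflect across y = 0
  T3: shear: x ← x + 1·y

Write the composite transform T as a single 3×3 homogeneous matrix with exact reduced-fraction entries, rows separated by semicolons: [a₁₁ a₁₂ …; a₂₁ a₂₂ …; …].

T1 = [-1 0 0; 0 1 0; 0 0 1]
T2·T1 = [-1 0 0; 0 -1 0; 0 0 1]
T3·…·T1 = [-1 -1 0; 0 -1 0; 0 0 1]

T = [-1 -1 0; 0 -1 0; 0 0 1]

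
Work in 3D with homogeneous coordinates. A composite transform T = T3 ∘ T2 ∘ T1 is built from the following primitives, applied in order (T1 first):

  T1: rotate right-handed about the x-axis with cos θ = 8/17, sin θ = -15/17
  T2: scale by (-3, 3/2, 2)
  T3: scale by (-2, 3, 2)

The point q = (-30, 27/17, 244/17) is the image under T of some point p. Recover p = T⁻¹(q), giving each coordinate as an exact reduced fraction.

p = (-5, -3, 2)

T1 = [1 0 0 0; 0 8/17 15/17 0; 0 -15/17 8/17 0; 0 0 0 1]
T2·T1 = [-3 0 0 0; 0 12/17 45/34 0; 0 -30/17 16/17 0; 0 0 0 1]
T3·…·T1 = [6 0 0 0; 0 36/17 135/34 0; 0 -60/17 32/17 0; 0 0 0 1]
det M = 108; M⁻¹ = [1/6 0 0 0; 0 16/153 -15/68 0; 0 10/51 2/17 0; 0 0 0 1]
M⁻¹ · (-30, 27/17, 244/17)ᵀ = (-5, -3, 2)ᵀ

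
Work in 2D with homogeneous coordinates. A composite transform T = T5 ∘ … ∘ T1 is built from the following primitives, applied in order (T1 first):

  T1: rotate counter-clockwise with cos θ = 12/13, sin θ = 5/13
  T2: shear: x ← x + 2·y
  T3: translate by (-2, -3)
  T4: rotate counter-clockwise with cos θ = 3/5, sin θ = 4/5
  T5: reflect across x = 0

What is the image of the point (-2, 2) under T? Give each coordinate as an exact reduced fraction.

T1 rotate counter-clockwise with cos θ = 12/13, sin θ = 5/13: (-2, 2) → (-34/13, 14/13)
T2 shear: x ← x + 2·y: (-34/13, 14/13) → (-6/13, 14/13)
T3 translate by (-2, -3): (-6/13, 14/13) → (-32/13, -25/13)
T4 rotate counter-clockwise with cos θ = 3/5, sin θ = 4/5: (-32/13, -25/13) → (4/65, -203/65)
T5 reflect across x = 0: (4/65, -203/65) → (-4/65, -203/65)

T(p) = (-4/65, -203/65)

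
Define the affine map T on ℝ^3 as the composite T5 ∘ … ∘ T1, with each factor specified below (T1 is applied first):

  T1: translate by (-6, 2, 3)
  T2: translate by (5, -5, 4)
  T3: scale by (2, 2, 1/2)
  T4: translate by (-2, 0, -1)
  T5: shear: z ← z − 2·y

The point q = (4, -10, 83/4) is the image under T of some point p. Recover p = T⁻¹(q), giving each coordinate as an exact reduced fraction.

p = (4, -2, -7/2)

T1 = [1 0 0 -6; 0 1 0 2; 0 0 1 3; 0 0 0 1]
T2·T1 = [1 0 0 -1; 0 1 0 -3; 0 0 1 7; 0 0 0 1]
T3·…·T1 = [2 0 0 -2; 0 2 0 -6; 0 0 1/2 7/2; 0 0 0 1]
T4·…·T1 = [2 0 0 -4; 0 2 0 -6; 0 0 1/2 5/2; 0 0 0 1]
T5·…·T1 = [2 0 0 -4; 0 2 0 -6; 0 -4 1/2 29/2; 0 0 0 1]
det M = 2; M⁻¹ = [1/2 0 0 2; 0 1/2 0 3; 0 4 2 -5; 0 0 0 1]
M⁻¹ · (4, -10, 83/4)ᵀ = (4, -2, -7/2)ᵀ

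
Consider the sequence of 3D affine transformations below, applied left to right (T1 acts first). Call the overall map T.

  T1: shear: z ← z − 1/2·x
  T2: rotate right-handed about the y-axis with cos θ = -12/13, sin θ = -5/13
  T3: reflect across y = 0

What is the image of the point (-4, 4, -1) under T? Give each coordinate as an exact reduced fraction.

T(p) = (43/13, -4, -32/13)

T1 shear: z ← z − 1/2·x: (-4, 4, -1) → (-4, 4, 1)
T2 rotate right-handed about the y-axis with cos θ = -12/13, sin θ = -5/13: (-4, 4, 1) → (43/13, 4, -32/13)
T3 reflect across y = 0: (43/13, 4, -32/13) → (43/13, -4, -32/13)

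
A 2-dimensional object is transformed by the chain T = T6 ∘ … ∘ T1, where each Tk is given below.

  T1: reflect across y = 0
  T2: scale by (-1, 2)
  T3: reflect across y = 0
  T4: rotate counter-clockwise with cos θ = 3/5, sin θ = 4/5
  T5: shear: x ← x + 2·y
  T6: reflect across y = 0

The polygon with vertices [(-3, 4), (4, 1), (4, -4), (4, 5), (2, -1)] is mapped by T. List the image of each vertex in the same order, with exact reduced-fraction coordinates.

image vertices: (49/5, -36/5), (-8, 2), (-12, 8), (-24/5, -14/5), (-26/5, 14/5)

T1 reflect across y = 0: (-3, 4) → (-3, -4); (4, 1) → (4, -1); (4, -4) → (4, 4); (4, 5) → (4, -5); (2, -1) → (2, 1)
T2 scale by (-1, 2): (-3, -4) → (3, -8); (4, -1) → (-4, -2); (4, 4) → (-4, 8); (4, -5) → (-4, -10); (2, 1) → (-2, 2)
T3 reflect across y = 0: (3, -8) → (3, 8); (-4, -2) → (-4, 2); (-4, 8) → (-4, -8); (-4, -10) → (-4, 10); (-2, 2) → (-2, -2)
T4 rotate counter-clockwise with cos θ = 3/5, sin θ = 4/5: (3, 8) → (-23/5, 36/5); (-4, 2) → (-4, -2); (-4, -8) → (4, -8); (-4, 10) → (-52/5, 14/5); (-2, -2) → (2/5, -14/5)
T5 shear: x ← x + 2·y: (-23/5, 36/5) → (49/5, 36/5); (-4, -2) → (-8, -2); (4, -8) → (-12, -8); (-52/5, 14/5) → (-24/5, 14/5); (2/5, -14/5) → (-26/5, -14/5)
T6 reflect across y = 0: (49/5, 36/5) → (49/5, -36/5); (-8, -2) → (-8, 2); (-12, -8) → (-12, 8); (-24/5, 14/5) → (-24/5, -14/5); (-26/5, -14/5) → (-26/5, 14/5)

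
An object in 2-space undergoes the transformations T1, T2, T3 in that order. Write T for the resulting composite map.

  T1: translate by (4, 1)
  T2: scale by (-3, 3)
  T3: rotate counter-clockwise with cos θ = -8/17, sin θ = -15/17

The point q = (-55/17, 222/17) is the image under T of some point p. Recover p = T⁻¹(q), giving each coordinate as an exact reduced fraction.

p = (-2/3, -4)

T1 = [1 0 4; 0 1 1; 0 0 1]
T2·T1 = [-3 0 -12; 0 3 3; 0 0 1]
T3·…·T1 = [24/17 45/17 141/17; 45/17 -24/17 156/17; 0 0 1]
det M = -9; M⁻¹ = [8/51 5/17 -4; 5/17 -8/51 -1; 0 0 1]
M⁻¹ · (-55/17, 222/17)ᵀ = (-2/3, -4)ᵀ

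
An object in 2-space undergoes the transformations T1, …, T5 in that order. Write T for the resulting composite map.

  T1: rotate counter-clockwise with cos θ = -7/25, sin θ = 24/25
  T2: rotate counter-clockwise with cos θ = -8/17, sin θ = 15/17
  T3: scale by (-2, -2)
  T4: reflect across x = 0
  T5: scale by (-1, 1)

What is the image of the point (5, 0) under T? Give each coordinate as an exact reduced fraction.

T1 rotate counter-clockwise with cos θ = -7/25, sin θ = 24/25: (5, 0) → (-7/5, 24/5)
T2 rotate counter-clockwise with cos θ = -8/17, sin θ = 15/17: (-7/5, 24/5) → (-304/85, -297/85)
T3 scale by (-2, -2): (-304/85, -297/85) → (608/85, 594/85)
T4 reflect across x = 0: (608/85, 594/85) → (-608/85, 594/85)
T5 scale by (-1, 1): (-608/85, 594/85) → (608/85, 594/85)

T(p) = (608/85, 594/85)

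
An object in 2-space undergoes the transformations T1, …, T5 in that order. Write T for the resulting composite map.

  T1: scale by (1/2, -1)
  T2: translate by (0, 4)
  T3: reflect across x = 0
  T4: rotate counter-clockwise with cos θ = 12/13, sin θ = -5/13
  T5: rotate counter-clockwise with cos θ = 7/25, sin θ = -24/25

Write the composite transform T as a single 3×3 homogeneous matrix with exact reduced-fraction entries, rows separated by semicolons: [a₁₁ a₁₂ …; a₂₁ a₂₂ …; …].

T1 = [1/2 0 0; 0 -1 0; 0 0 1]
T2·T1 = [1/2 0 0; 0 -1 4; 0 0 1]
T3·…·T1 = [-1/2 0 0; 0 -1 4; 0 0 1]
T4·…·T1 = [-6/13 -5/13 20/13; 5/26 -12/13 48/13; 0 0 1]
T5·…·T1 = [18/325 -323/325 1292/325; 323/650 36/325 -144/325; 0 0 1]

T = [18/325 -323/325 1292/325; 323/650 36/325 -144/325; 0 0 1]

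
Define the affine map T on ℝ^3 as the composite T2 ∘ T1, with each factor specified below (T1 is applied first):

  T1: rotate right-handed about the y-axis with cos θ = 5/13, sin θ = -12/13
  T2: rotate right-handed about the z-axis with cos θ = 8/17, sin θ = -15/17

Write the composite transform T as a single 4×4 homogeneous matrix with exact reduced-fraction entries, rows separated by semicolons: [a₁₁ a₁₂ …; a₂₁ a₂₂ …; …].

T1 = [5/13 0 -12/13 0; 0 1 0 0; 12/13 0 5/13 0; 0 0 0 1]
T2·T1 = [40/221 15/17 -96/221 0; -75/221 8/17 180/221 0; 12/13 0 5/13 0; 0 0 0 1]

T = [40/221 15/17 -96/221 0; -75/221 8/17 180/221 0; 12/13 0 5/13 0; 0 0 0 1]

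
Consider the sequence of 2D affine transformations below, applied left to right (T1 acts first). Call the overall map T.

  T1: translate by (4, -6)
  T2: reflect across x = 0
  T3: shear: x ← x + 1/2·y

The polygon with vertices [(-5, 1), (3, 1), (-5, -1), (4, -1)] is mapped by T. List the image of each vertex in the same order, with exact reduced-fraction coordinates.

image vertices: (-3/2, -5), (-19/2, -5), (-5/2, -7), (-23/2, -7)

T1 translate by (4, -6): (-5, 1) → (-1, -5); (3, 1) → (7, -5); (-5, -1) → (-1, -7); (4, -1) → (8, -7)
T2 reflect across x = 0: (-1, -5) → (1, -5); (7, -5) → (-7, -5); (-1, -7) → (1, -7); (8, -7) → (-8, -7)
T3 shear: x ← x + 1/2·y: (1, -5) → (-3/2, -5); (-7, -5) → (-19/2, -5); (1, -7) → (-5/2, -7); (-8, -7) → (-23/2, -7)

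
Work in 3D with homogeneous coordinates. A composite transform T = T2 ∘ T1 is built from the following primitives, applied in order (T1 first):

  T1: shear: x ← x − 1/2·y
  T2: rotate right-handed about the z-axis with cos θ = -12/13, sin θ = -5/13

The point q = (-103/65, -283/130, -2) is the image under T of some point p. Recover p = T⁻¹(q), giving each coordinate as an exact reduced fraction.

p = (3, 7/5, -2)

T1 = [1 -1/2 0 0; 0 1 0 0; 0 0 1 0; 0 0 0 1]
T2·T1 = [-12/13 11/13 0 0; -5/13 -19/26 0 0; 0 0 1 0; 0 0 0 1]
det M = 1; M⁻¹ = [-19/26 -11/13 0 0; 5/13 -12/13 0 0; 0 0 1 0; 0 0 0 1]
M⁻¹ · (-103/65, -283/130, -2)ᵀ = (3, 7/5, -2)ᵀ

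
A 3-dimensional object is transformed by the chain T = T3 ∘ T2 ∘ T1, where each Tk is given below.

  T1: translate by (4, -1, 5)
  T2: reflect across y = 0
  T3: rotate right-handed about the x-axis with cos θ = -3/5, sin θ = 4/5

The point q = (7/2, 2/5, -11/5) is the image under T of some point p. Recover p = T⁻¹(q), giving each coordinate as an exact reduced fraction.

T1 = [1 0 0 4; 0 1 0 -1; 0 0 1 5; 0 0 0 1]
T2·T1 = [1 0 0 4; 0 -1 0 1; 0 0 1 5; 0 0 0 1]
T3·…·T1 = [1 0 0 4; 0 3/5 -4/5 -23/5; 0 -4/5 -3/5 -11/5; 0 0 0 1]
det M = -1; M⁻¹ = [1 0 0 -4; 0 3/5 -4/5 1; 0 -4/5 -3/5 -5; 0 0 0 1]
M⁻¹ · (7/2, 2/5, -11/5)ᵀ = (-1/2, 3, -4)ᵀ

p = (-1/2, 3, -4)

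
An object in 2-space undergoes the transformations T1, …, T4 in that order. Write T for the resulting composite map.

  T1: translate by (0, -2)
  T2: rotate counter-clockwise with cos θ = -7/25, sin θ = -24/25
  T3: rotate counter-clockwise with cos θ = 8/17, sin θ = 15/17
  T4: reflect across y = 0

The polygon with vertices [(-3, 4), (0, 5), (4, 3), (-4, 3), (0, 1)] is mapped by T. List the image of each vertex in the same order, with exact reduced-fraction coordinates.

T1 translate by (0, -2): (-3, 4) → (-3, 2); (0, 5) → (0, 3); (4, 3) → (4, 1); (-4, 3) → (-4, 1); (0, 1) → (0, -1)
T2 rotate counter-clockwise with cos θ = -7/25, sin θ = -24/25: (-3, 2) → (69/25, 58/25); (0, 3) → (72/25, -21/25); (4, 1) → (-4/25, -103/25); (-4, 1) → (52/25, 89/25); (0, -1) → (-24/25, 7/25)
T3 rotate counter-clockwise with cos θ = 8/17, sin θ = 15/17: (69/25, 58/25) → (-318/425, 1499/425); (72/25, -21/25) → (891/425, 912/425); (-4/25, -103/25) → (89/25, -52/25); (52/25, 89/25) → (-919/425, 1492/425); (-24/25, 7/25) → (-297/425, -304/425)
T4 reflect across y = 0: (-318/425, 1499/425) → (-318/425, -1499/425); (891/425, 912/425) → (891/425, -912/425); (89/25, -52/25) → (89/25, 52/25); (-919/425, 1492/425) → (-919/425, -1492/425); (-297/425, -304/425) → (-297/425, 304/425)

image vertices: (-318/425, -1499/425), (891/425, -912/425), (89/25, 52/25), (-919/425, -1492/425), (-297/425, 304/425)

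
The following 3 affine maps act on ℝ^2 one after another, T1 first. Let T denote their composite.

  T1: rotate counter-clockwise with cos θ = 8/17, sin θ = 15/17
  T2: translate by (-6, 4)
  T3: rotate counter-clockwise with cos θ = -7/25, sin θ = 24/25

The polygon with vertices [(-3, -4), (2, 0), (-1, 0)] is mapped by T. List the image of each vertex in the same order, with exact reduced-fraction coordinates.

T1 rotate counter-clockwise with cos θ = 8/17, sin θ = 15/17: (-3, -4) → (36/17, -77/17); (2, 0) → (16/17, 30/17); (-1, 0) → (-8/17, -15/17)
T2 translate by (-6, 4): (36/17, -77/17) → (-66/17, -9/17); (16/17, 30/17) → (-86/17, 98/17); (-8/17, -15/17) → (-110/17, 53/17)
T3 rotate counter-clockwise with cos θ = -7/25, sin θ = 24/25: (-66/17, -9/17) → (678/425, -1521/425); (-86/17, 98/17) → (-70/17, -110/17); (-110/17, 53/17) → (-502/425, -3011/425)

image vertices: (678/425, -1521/425), (-70/17, -110/17), (-502/425, -3011/425)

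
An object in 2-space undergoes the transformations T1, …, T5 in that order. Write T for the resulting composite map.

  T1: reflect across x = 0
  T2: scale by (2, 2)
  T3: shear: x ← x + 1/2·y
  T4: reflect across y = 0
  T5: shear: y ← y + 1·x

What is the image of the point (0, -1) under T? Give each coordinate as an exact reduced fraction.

T(p) = (-1, 1)

T1 reflect across x = 0: (0, -1) → (0, -1)
T2 scale by (2, 2): (0, -1) → (0, -2)
T3 shear: x ← x + 1/2·y: (0, -2) → (-1, -2)
T4 reflect across y = 0: (-1, -2) → (-1, 2)
T5 shear: y ← y + 1·x: (-1, 2) → (-1, 1)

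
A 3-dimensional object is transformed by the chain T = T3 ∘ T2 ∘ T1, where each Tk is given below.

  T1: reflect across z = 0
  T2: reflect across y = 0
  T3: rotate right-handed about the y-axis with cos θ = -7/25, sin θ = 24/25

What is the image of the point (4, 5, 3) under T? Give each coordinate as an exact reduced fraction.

T(p) = (-4, -5, -3)

T1 reflect across z = 0: (4, 5, 3) → (4, 5, -3)
T2 reflect across y = 0: (4, 5, -3) → (4, -5, -3)
T3 rotate right-handed about the y-axis with cos θ = -7/25, sin θ = 24/25: (4, -5, -3) → (-4, -5, -3)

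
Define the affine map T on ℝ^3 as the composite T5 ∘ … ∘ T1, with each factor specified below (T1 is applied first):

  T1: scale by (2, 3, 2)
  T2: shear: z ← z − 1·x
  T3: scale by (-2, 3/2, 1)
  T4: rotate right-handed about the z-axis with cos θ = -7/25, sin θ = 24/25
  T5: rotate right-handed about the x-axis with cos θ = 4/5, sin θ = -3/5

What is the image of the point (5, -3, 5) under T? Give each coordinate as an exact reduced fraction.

T1 scale by (2, 3, 2): (5, -3, 5) → (10, -9, 10)
T2 shear: z ← z − 1·x: (10, -9, 10) → (10, -9, 0)
T3 scale by (-2, 3/2, 1): (10, -9, 0) → (-20, -27/2, 0)
T4 rotate right-handed about the z-axis with cos θ = -7/25, sin θ = 24/25: (-20, -27/2, 0) → (464/25, -771/50, 0)
T5 rotate right-handed about the x-axis with cos θ = 4/5, sin θ = -3/5: (464/25, -771/50, 0) → (464/25, -1542/125, 2313/250)

T(p) = (464/25, -1542/125, 2313/250)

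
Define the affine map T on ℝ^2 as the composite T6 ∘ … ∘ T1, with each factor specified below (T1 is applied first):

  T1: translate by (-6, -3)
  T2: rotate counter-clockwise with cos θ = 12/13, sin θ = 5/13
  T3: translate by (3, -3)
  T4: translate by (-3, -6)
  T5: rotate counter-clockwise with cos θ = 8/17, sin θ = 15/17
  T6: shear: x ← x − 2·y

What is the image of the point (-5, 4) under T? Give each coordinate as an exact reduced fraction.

T(p) = (7974/221, -3335/221)

T1 translate by (-6, -3): (-5, 4) → (-11, 1)
T2 rotate counter-clockwise with cos θ = 12/13, sin θ = 5/13: (-11, 1) → (-137/13, -43/13)
T3 translate by (3, -3): (-137/13, -43/13) → (-98/13, -82/13)
T4 translate by (-3, -6): (-98/13, -82/13) → (-137/13, -160/13)
T5 rotate counter-clockwise with cos θ = 8/17, sin θ = 15/17: (-137/13, -160/13) → (1304/221, -3335/221)
T6 shear: x ← x − 2·y: (1304/221, -3335/221) → (7974/221, -3335/221)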